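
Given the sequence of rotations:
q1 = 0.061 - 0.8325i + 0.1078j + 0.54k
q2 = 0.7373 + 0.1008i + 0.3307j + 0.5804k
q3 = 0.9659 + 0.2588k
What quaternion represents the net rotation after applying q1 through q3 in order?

q2 · q1 = -0.2202 - 0.4916i - 0.438j + 0.7197k
q3 · q2 · q1 = -0.3989 - 0.3615i - 0.5503j + 0.6382k
-0.3989 - 0.3615i - 0.5503j + 0.6382k


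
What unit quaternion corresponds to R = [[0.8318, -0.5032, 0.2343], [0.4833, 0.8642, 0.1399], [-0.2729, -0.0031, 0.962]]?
0.9563 - 0.0374i + 0.1326j + 0.2579k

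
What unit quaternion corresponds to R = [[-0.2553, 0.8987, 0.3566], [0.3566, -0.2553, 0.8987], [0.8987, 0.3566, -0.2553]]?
-0.2419 + 0.5602i + 0.5602j + 0.5602k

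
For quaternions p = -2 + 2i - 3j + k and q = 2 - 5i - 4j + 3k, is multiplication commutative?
No: pq = -9 + 9i - 9j - 27k ≠ -9 + 19i + 13j + 19k = qp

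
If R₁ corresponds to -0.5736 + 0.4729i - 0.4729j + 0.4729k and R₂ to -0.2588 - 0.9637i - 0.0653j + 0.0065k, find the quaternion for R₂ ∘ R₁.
0.5702 + 0.4026i + 0.6187j + 0.3605k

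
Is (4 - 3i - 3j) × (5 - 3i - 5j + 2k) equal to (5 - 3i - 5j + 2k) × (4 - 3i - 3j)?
No: pq = -4 - 33i - 29j + 14k ≠ -4 - 21i - 41j + 2k = qp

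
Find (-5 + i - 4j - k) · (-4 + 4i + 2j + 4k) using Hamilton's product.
28 - 38i - 2j + 2k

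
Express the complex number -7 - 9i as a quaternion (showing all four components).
-7 - 9i + 0j + 0k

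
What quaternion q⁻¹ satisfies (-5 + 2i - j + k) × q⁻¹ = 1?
-0.1613 - 0.0645i + 0.0323j - 0.0323k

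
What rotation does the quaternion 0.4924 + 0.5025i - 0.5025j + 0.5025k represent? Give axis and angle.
axis = (√3/3, -√3/3, √3/3), θ = 121°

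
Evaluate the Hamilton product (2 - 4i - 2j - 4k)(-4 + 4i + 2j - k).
8 + 34i - 8j + 14k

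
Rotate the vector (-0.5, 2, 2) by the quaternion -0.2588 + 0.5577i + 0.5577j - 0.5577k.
(-1.033, -1.61, -2.143)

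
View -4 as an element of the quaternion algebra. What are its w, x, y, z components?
-4 + 0i + 0j + 0k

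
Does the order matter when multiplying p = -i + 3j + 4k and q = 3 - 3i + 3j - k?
Yes: pq = -8 - 18i - 4j + 18k ≠ -8 + 12i + 22j + 6k = qp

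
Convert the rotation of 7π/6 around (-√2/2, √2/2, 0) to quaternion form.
-0.2588 - 0.683i + 0.683j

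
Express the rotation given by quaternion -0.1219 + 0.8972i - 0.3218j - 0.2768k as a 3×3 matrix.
[[0.6397, -0.6449, -0.4182], [-0.51, -0.7632, 0.3969], [-0.5751, -0.0406, -0.817]]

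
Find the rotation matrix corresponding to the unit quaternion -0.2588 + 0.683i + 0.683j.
[[0.067, 0.933, -0.3535], [0.933, 0.067, 0.3535], [0.3535, -0.3535, -0.866]]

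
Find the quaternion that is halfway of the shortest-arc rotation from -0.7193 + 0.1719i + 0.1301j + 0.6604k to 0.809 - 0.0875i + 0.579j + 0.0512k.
-0.886 + 0.1504i - 0.2602j + 0.3532k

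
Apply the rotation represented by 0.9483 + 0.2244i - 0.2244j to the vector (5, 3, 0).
(4.194, 2.194, 3.405)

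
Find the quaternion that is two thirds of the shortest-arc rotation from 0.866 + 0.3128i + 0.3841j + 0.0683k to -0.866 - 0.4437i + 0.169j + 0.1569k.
0.9047 + 0.4173i + 0.0188j - 0.0844k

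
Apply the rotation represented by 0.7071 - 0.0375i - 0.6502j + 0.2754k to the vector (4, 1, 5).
(-5.03, 1.073, 3.943)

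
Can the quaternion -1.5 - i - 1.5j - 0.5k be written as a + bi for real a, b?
No. The quaternion -1.5 - i - 1.5j - 0.5k has j-coefficient y = -1.5 and k-coefficient z = -0.5, not both zero, so it does not lie in the complex subalgebra spanned by 1 and i.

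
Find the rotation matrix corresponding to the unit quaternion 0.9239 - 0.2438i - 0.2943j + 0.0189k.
[[0.8261, 0.1086, -0.553], [0.1784, 0.8804, 0.4394], [0.5346, -0.4616, 0.7079]]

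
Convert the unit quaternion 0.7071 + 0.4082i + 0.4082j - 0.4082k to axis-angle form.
axis = (√3/3, √3/3, -√3/3), θ = π/2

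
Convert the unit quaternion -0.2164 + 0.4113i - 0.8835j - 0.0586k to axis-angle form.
axis = (0.4213, -0.9049, -0.06), θ = 205°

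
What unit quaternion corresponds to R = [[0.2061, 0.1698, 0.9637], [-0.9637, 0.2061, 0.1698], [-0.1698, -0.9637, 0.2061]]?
0.6361 - 0.4455i + 0.4455j - 0.4455k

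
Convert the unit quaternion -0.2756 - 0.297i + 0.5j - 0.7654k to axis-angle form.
axis = (-0.309, 0.5201, -0.7962), θ = 212°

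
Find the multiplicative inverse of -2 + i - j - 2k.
-0.2 - 0.1i + 0.1j + 0.2k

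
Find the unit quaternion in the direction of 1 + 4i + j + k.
0.2294 + 0.9177i + 0.2294j + 0.2294k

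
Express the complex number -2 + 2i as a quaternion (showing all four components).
-2 + 2i + 0j + 0k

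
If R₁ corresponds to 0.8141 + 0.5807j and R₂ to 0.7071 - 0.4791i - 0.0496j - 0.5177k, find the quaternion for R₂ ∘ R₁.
0.6045 - 0.0894i + 0.3702j - 0.6997k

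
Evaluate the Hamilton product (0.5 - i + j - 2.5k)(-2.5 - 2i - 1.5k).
-7 + j + 7.5k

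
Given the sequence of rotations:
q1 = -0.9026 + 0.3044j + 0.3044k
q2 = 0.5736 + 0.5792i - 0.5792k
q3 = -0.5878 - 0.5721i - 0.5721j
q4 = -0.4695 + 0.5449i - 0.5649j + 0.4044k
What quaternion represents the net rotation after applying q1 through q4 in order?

q2 · q1 = -0.3414 - 0.3465i - 0.0017j + 0.8737k
q3 · q2 · q1 = 0.0015 - 0.1009i + 0.6962j - 0.7108k
q4 · q3 · q2 · q1 = 0.735 + 0.1682i + 0.0188j + 0.6567k
0.735 + 0.1682i + 0.0188j + 0.6567k


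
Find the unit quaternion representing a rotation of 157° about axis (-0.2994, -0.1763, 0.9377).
0.1994 - 0.2934i - 0.1728j + 0.9189k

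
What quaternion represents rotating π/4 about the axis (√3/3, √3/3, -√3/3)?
0.9239 + 0.2209i + 0.2209j - 0.2209k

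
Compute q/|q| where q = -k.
-k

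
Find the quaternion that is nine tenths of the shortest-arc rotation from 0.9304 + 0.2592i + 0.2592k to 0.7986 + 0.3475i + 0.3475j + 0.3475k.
0.8178 + 0.3409i + 0.3143j + 0.3409k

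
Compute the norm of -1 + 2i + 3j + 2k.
√18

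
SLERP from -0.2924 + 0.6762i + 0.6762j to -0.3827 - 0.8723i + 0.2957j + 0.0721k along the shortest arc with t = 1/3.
-0.0646 + 0.9115i + 0.405j - 0.0313k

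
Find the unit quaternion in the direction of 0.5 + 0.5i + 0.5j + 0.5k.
0.5 + 0.5i + 0.5j + 0.5k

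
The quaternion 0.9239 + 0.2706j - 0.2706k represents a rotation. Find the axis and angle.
axis = (0, √2/2, -√2/2), θ = π/4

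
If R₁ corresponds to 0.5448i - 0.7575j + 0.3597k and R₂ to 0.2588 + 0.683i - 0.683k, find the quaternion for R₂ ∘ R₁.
-0.1264 - 0.3764i - 0.8138j - 0.4243k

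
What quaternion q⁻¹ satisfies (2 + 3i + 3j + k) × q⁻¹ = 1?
0.087 - 0.1304i - 0.1304j - 0.0435k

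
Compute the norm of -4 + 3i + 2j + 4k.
√45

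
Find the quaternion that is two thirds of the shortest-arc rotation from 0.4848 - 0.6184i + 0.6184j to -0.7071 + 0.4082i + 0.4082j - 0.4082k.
0.7515 - 0.5765i - 0.0553j + 0.3159k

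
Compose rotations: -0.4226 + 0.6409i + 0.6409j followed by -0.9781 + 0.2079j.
0.2801 - 0.6269i - 0.7147j - 0.1332k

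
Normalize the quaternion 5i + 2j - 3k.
0.8111i + 0.3244j - 0.4867k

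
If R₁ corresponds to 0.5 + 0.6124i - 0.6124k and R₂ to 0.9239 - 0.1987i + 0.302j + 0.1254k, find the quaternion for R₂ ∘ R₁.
0.6604 + 0.2815i + 0.1061j - 0.688k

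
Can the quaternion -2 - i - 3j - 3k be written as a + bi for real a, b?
No. The quaternion -2 - i - 3j - 3k has j-coefficient y = -3 and k-coefficient z = -3, not both zero, so it does not lie in the complex subalgebra spanned by 1 and i.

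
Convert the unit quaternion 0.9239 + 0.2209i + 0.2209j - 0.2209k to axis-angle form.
axis = (√3/3, √3/3, -√3/3), θ = π/4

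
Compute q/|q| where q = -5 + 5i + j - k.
-0.6934 + 0.6934i + 0.1387j - 0.1387k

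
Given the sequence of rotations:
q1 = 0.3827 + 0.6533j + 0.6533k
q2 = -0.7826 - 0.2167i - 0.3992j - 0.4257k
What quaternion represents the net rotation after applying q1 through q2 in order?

q2 · q1 = 0.2394 - 0.0656i - 0.5225j - 0.8158k
0.2394 - 0.0656i - 0.5225j - 0.8158k


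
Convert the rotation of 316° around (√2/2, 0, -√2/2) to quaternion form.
-0.9272 + 0.2649i - 0.2649k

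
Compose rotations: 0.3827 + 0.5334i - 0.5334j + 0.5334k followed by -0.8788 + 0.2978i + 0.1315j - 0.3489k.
-0.2389 - 0.4707i + 0.1741j - 0.8313k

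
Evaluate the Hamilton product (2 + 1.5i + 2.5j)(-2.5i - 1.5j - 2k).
7.5 - 10i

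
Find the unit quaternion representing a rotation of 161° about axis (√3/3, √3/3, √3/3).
0.165 + 0.5694i + 0.5694j + 0.5694k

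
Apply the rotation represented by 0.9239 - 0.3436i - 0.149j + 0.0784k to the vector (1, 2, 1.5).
(0.365, 2.668, -0.016)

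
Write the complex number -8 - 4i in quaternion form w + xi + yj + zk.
-8 - 4i + 0j + 0k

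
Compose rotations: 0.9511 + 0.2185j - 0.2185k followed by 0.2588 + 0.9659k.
0.4572 - 0.211i + 0.0565j + 0.8621k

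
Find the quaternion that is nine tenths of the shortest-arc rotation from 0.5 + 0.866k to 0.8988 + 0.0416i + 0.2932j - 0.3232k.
0.9392 + 0.0402i + 0.2833j - 0.1896k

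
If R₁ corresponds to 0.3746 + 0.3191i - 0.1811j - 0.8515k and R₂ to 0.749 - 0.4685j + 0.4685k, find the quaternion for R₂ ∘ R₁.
0.5947 + 0.7228i - 0.1616j - 0.3128k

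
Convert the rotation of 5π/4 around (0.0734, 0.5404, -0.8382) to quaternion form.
-0.3827 + 0.0678i + 0.4993j - 0.7744k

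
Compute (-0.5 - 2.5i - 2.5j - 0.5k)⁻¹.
-0.0385 + 0.1923i + 0.1923j + 0.0385k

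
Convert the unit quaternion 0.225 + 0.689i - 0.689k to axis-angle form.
axis = (√2/2, 0, -√2/2), θ = 154°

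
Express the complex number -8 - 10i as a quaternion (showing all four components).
-8 - 10i + 0j + 0k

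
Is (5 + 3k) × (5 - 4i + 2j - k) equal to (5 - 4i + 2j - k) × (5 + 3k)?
No: pq = 28 - 26i - 2j + 10k ≠ 28 - 14i + 22j + 10k = qp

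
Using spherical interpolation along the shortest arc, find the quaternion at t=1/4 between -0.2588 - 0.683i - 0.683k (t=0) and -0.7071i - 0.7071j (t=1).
-0.212 - 0.7724i - 0.2128j - 0.5596k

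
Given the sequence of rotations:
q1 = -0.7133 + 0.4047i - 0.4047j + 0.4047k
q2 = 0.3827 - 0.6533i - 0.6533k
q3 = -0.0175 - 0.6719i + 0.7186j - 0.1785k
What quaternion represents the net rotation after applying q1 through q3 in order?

q2 · q1 = 0.2558 + 0.3565i - 0.1549j + 0.8853k
q3 · q2 · q1 = 0.5044 + 0.4304i + 0.7177j - 0.2133k
0.5044 + 0.4304i + 0.7177j - 0.2133k


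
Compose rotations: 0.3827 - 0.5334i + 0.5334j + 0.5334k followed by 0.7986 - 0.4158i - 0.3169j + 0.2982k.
0.0938 - 0.9132i + 0.3674j + 0.1493k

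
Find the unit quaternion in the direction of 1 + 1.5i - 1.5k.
0.4264 + 0.6396i - 0.6396k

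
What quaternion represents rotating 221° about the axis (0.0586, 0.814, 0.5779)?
-0.3502 + 0.0549i + 0.7625j + 0.5413k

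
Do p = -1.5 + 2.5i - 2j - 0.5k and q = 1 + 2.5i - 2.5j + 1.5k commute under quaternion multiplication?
No: pq = -12 - 5.5i - 3.25j - 4k ≠ -12 + 3i + 6.75j - 1.5k = qp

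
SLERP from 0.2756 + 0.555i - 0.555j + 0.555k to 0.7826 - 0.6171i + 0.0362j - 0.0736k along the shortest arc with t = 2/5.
-0.2114 + 0.7465i - 0.436j + 0.456k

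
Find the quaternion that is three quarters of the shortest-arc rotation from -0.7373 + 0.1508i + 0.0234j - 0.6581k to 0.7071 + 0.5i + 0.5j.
-0.8117 - 0.3674i - 0.4066j - 0.2022k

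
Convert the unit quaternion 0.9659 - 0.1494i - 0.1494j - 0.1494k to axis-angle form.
axis = (-√3/3, -√3/3, -√3/3), θ = π/6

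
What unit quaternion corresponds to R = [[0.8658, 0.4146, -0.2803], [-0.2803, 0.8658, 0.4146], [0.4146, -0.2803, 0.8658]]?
0.9483 - 0.1832i - 0.1832j - 0.1832k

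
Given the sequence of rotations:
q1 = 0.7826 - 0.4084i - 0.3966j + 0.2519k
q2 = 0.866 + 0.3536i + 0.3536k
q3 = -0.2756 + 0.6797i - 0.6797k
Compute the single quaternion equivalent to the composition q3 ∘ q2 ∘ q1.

q2 · q1 = 0.7331 + 0.0633i - 0.5769j + 0.3546k
q3 · q2 · q1 = -0.004 + 0.0887i - 0.1251j - 0.9881k
-0.004 + 0.0887i - 0.1251j - 0.9881k


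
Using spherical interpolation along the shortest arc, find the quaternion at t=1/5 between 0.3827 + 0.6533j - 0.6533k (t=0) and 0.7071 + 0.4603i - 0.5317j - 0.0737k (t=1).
0.1466 - 0.1398i + 0.7783j - 0.5944k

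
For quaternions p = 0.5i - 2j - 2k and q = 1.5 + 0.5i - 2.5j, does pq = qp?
No: pq = -5.25 - 4.25i - 4j - 3.25k ≠ -5.25 + 5.75i - 2j - 2.75k = qp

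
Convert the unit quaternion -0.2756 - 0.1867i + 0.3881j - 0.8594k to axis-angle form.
axis = (-0.1942, 0.4037, -0.894), θ = 212°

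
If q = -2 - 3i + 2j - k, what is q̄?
-2 + 3i - 2j + k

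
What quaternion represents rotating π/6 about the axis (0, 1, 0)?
0.9659 + 0.2588j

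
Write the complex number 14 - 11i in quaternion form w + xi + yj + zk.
14 - 11i + 0j + 0k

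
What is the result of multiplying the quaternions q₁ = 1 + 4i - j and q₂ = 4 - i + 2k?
8 + 13i - 12j + k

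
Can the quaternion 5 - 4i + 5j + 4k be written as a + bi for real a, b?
No. The quaternion 5 - 4i + 5j + 4k has j-coefficient y = 5 and k-coefficient z = 4, not both zero, so it does not lie in the complex subalgebra spanned by 1 and i.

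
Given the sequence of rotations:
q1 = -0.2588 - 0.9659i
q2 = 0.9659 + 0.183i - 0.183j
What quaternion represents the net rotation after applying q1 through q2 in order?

q2 · q1 = -0.0732 - 0.9803i + 0.0474j - 0.1768k
-0.0732 - 0.9803i + 0.0474j - 0.1768k


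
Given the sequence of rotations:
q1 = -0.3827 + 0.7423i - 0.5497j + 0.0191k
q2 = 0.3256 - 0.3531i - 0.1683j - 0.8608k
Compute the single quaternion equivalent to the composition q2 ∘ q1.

q2 · q1 = 0.0614 - 0.0996i - 0.7468j + 0.6547k
0.0614 - 0.0996i - 0.7468j + 0.6547k


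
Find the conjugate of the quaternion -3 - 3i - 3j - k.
-3 + 3i + 3j + k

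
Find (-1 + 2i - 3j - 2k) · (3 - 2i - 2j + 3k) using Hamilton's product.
1 - 5i - 9j - 19k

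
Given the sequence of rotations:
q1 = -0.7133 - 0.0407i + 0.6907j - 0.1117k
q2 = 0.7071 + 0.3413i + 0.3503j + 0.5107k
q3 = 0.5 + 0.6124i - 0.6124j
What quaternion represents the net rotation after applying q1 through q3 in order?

q2 · q1 = -0.6754 - 0.6641i + 0.2559j - 0.1933k
q3 · q2 · q1 = 0.2257 - 0.6273i + 0.6599j - 0.3466k
0.2257 - 0.6273i + 0.6599j - 0.3466k


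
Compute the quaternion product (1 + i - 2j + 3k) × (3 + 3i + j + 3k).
-7 - 3i + j + 19k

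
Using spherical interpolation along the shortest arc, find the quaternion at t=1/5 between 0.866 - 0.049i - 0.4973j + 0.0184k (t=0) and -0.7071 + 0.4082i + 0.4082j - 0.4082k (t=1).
0.8556 - 0.126i - 0.4918j + 0.101k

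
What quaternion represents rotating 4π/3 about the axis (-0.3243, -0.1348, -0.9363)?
-0.5 - 0.2809i - 0.1167j - 0.8109k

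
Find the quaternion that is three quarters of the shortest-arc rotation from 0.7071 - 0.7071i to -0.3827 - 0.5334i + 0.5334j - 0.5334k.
-0.0882 - 0.7321i + 0.4776j - 0.4776k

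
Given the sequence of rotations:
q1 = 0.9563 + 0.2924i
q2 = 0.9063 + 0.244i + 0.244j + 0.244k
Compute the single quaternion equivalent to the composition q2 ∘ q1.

q2 · q1 = 0.7953 + 0.4983i + 0.3047j + 0.162k
0.7953 + 0.4983i + 0.3047j + 0.162k


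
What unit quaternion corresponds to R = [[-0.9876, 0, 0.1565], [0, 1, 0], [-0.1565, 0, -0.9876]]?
0.0785 + 0.9969j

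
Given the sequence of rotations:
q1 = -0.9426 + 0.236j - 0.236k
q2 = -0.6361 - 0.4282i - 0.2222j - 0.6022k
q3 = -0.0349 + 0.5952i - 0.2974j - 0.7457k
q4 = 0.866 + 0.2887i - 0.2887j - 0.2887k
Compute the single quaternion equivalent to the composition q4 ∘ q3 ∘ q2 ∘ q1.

q2 · q1 = 0.5099 + 0.5982i - 0.0417j + 0.6167k
q3 · q2 · q1 = 0.0736 + 0.0681i - 0.9633j - 0.2487k
q4 · q3 · q2 · q1 = -0.3058 - 0.1261i - 0.8033j - 0.4951k
-0.3058 - 0.1261i - 0.8033j - 0.4951k


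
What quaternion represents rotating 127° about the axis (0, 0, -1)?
0.4462 - 0.8949k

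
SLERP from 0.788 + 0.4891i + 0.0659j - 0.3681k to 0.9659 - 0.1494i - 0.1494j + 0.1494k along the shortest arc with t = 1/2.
0.9734 + 0.1885i - 0.0463j - 0.1214k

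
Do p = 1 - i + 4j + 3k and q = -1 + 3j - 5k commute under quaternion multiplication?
No: pq = 2 - 28i - 6j - 11k ≠ 2 + 30i + 4j - 5k = qp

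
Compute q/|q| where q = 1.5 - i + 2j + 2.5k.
0.4082 - 0.2722i + 0.5443j + 0.6804k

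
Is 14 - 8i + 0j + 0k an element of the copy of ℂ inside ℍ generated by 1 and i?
Yes. The quaternion 14 - 8i has j- and k-coefficients y = z = 0, so it lies in the complex subalgebra spanned by 1 and i.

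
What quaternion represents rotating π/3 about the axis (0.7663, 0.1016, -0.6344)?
0.866 + 0.3831i + 0.0508j - 0.3172k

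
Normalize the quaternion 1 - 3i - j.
0.3015 - 0.9045i - 0.3015j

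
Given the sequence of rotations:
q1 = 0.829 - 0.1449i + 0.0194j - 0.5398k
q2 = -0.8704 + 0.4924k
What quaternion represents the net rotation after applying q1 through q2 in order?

q2 · q1 = -0.4558 + 0.1166i - 0.0882j + 0.878k
-0.4558 + 0.1166i - 0.0882j + 0.878k


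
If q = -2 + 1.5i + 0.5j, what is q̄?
-2 - 1.5i - 0.5j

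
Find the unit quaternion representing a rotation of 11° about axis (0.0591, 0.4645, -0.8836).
0.9954 + 0.0057i + 0.0445j - 0.0847k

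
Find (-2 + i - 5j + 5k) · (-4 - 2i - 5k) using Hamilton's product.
35 + 25i + 15j - 20k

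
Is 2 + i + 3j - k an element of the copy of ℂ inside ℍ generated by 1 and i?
No. The quaternion 2 + i + 3j - k has j-coefficient y = 3 and k-coefficient z = -1, not both zero, so it does not lie in the complex subalgebra spanned by 1 and i.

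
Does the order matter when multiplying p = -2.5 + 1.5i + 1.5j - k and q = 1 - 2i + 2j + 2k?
Yes: pq = -0.5 + 11.5i - 4.5j ≠ -0.5 + 1.5i - 2.5j - 12k = qp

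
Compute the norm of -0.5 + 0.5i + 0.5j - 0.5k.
1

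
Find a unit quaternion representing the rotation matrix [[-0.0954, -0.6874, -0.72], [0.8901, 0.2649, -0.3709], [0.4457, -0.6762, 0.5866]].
0.6626 - 0.1152i - 0.4398j + 0.5952k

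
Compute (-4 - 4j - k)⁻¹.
-0.1212 + 0.1212j + 0.0303k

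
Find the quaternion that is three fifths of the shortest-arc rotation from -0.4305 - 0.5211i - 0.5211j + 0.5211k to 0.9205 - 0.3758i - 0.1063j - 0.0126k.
-0.9344 + 0.0026i - 0.2025j + 0.2929k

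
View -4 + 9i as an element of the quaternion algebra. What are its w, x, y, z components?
-4 + 9i + 0j + 0k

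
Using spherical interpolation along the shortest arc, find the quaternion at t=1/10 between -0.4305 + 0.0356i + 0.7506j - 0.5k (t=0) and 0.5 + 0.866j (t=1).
-0.3424 + 0.0335i + 0.8129j - 0.4699k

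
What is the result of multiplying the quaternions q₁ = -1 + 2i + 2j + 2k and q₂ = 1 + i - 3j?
3 + 7i + 7j - 6k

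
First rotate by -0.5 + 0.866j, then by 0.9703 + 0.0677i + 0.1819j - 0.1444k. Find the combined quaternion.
-0.6427 + 0.0912i + 0.7493j + 0.1308k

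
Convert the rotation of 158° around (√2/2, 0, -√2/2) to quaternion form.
0.1908 + 0.6941i - 0.6941k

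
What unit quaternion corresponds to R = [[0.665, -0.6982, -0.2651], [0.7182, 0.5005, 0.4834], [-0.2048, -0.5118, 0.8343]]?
0.866 - 0.2873i - 0.0174j + 0.4089k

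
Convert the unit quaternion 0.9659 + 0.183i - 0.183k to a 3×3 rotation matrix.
[[0.933, 0.3535, -0.067], [-0.3535, 0.866, -0.3535], [-0.067, 0.3535, 0.933]]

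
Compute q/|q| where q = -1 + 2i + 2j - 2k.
-0.2774 + 0.5547i + 0.5547j - 0.5547k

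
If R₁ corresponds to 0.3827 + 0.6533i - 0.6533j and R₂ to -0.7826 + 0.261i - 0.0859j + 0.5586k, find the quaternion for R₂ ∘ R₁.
-0.5261 - 0.0465i + 0.8433j + 0.0994k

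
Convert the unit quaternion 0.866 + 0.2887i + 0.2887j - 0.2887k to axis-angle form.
axis = (√3/3, √3/3, -√3/3), θ = π/3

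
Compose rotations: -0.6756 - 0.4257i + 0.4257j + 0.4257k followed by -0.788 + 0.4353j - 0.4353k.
0.5324 + 0.7061i - 0.4442j + 0.1439k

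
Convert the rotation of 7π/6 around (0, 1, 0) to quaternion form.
-0.2588 + 0.9659j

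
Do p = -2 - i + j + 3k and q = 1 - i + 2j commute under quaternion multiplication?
No: pq = -5 - 5i - 6j + 2k ≠ -5 + 7i + 4k = qp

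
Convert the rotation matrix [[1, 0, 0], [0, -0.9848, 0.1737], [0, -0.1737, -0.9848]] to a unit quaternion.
-0.0872 + 0.9962i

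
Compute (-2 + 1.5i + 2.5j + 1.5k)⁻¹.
-0.1356 - 0.1017i - 0.1695j - 0.1017k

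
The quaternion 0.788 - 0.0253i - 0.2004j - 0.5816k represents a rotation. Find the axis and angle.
axis = (-0.0411, -0.3255, -0.9447), θ = 76°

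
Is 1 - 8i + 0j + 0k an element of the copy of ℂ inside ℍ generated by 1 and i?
Yes. The quaternion 1 - 8i has j- and k-coefficients y = z = 0, so it lies in the complex subalgebra spanned by 1 and i.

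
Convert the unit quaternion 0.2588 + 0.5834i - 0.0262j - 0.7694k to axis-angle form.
axis = (0.604, -0.0271, -0.7965), θ = 5π/6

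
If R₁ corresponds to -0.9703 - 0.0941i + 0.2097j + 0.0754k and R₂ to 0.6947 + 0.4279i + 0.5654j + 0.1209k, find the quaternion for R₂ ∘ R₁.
-0.7615 - 0.4633i - 0.4466j + 0.078k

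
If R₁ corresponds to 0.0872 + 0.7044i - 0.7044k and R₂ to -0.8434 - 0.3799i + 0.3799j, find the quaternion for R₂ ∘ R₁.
0.1941 - 0.8948i - 0.2345j + 0.3265k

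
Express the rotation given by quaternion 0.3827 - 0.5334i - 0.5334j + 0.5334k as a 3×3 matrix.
[[-0.1381, 0.1608, -0.9773], [0.9773, -0.1381, -0.1608], [-0.1608, -0.9773, -0.1381]]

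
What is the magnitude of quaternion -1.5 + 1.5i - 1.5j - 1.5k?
3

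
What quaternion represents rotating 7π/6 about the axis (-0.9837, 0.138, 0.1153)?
-0.2588 - 0.9502i + 0.1333j + 0.1114k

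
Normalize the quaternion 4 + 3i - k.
0.7845 + 0.5883i - 0.1961k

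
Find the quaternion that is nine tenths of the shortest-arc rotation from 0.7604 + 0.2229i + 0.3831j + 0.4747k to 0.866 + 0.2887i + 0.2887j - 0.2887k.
0.8808 + 0.2902i + 0.3081j - 0.2125k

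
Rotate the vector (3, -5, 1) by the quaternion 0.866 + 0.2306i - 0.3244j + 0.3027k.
(4.766, -3.024, 1.773)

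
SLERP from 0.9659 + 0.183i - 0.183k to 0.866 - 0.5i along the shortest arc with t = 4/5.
0.9268 - 0.3735i - 0.0399k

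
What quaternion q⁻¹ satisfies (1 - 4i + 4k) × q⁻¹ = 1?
0.0303 + 0.1212i - 0.1212k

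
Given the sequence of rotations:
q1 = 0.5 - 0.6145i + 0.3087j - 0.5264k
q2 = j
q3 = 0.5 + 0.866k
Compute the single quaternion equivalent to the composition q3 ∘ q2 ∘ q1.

q2 · q1 = -0.3087 - 0.5264i + 0.5j + 0.6145k
q3 · q2 · q1 = -0.6865 - 0.6962i - 0.2059j + 0.0399k
-0.6865 - 0.6962i - 0.2059j + 0.0399k


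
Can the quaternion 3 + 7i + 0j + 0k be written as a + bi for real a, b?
Yes. The quaternion 3 + 7i has j- and k-coefficients y = z = 0, so it lies in the complex subalgebra spanned by 1 and i.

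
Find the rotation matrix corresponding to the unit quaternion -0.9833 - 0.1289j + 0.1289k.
[[0.9335, 0.2535, 0.2535], [-0.2535, 0.9668, -0.0332], [-0.2535, -0.0332, 0.9668]]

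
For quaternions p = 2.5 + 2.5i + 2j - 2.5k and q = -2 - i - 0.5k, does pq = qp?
No: pq = -3.75 - 8.5i - 0.25j + 5.75k ≠ -3.75 - 6.5i - 7.75j + 1.75k = qp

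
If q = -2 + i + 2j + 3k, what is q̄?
-2 - i - 2j - 3k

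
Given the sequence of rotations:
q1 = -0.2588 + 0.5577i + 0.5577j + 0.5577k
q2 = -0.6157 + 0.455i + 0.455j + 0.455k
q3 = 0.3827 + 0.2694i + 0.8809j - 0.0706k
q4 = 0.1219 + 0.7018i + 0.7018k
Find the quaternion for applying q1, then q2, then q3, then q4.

q2 · q1 = -0.6019 - 0.4611i - 0.4611j - 0.4611k
q3 · q2 · q1 = 0.2675 - 0.7774i - 0.5499j + 0.148k
q4 · q3 · q2 · q1 = 0.4743 + 0.4789i - 0.7165j - 0.1801k
0.4743 + 0.4789i - 0.7165j - 0.1801k


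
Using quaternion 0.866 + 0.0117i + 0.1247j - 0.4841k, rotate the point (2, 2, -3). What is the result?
(2.069, -0.186, -3.561)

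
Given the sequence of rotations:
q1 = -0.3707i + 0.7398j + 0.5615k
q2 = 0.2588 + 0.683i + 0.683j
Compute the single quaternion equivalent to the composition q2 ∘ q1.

q2 · q1 = -0.2521 + 0.2876i - 0.192j + 0.9038k
-0.2521 + 0.2876i - 0.192j + 0.9038k


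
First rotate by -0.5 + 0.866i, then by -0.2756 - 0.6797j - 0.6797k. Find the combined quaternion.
0.1378 - 0.2387i - 0.2488j + 0.9285k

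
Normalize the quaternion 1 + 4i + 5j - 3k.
0.14 + 0.5601i + 0.7001j - 0.4201k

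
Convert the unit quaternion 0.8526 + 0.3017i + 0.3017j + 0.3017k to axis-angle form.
axis = (√3/3, √3/3, √3/3), θ = 63°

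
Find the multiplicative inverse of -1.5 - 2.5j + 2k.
-0.12 + 0.2j - 0.16k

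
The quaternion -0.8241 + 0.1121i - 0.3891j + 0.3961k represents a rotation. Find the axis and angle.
axis = (0.1979, -0.6869, 0.6993), θ = 291°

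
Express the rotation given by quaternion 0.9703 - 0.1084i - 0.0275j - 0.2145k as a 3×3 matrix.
[[0.9065, 0.4222, -0.0069], [-0.4103, 0.8845, 0.2222], [0.0999, -0.1986, 0.975]]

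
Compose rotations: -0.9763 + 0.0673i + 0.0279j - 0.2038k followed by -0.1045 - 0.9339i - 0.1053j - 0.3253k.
0.1015 + 0.9353i - 0.1123j + 0.3199k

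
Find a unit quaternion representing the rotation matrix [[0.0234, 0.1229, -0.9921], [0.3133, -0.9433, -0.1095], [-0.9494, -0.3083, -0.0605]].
-0.0698 + 0.7119i + 0.1532j - 0.6818k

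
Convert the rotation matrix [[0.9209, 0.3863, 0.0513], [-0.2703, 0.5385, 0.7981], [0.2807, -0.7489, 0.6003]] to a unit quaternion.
0.8746 - 0.4422i - 0.0656j - 0.1877k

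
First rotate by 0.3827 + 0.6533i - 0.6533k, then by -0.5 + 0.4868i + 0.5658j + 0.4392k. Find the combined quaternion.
-0.2224 - 0.51i + 0.8215j + 0.1251k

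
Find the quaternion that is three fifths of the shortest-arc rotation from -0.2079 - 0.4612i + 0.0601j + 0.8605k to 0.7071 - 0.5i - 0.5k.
-0.6064 + 0.1255i + 0.03j + 0.7846k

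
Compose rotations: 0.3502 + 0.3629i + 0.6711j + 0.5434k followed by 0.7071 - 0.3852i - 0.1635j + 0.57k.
0.1874 - 0.3497i + 0.8334j + 0.3847k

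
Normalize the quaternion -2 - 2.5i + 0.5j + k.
-0.5898 - 0.7372i + 0.1474j + 0.2949k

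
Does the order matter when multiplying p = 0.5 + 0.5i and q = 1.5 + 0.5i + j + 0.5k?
Yes: pq = 0.5 + i + 0.25j + 0.75k ≠ 0.5 + i + 0.75j - 0.25k = qp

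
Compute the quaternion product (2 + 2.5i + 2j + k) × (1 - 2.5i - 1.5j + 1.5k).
9.75 + 2i - 7.25j + 5.25k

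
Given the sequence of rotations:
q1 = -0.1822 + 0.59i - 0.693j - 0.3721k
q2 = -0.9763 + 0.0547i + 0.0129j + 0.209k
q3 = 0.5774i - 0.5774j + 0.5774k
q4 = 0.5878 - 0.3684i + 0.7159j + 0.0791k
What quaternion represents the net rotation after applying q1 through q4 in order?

q2 · q1 = 0.2323 - 0.4459i + 0.8179j + 0.2797k
q3 · q2 · q1 = 0.5682 - 0.4996i - 0.5531j + 0.3489k
q4 · q3 · q2 · q1 = 0.5183 - 0.2095i + 0.1707j + 0.8115k
0.5183 - 0.2095i + 0.1707j + 0.8115k


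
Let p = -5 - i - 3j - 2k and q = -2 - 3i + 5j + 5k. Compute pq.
32 + 12i - 8j - 35k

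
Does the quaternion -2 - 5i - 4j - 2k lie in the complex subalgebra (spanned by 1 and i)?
No. The quaternion -2 - 5i - 4j - 2k has j-coefficient y = -4 and k-coefficient z = -2, not both zero, so it does not lie in the complex subalgebra spanned by 1 and i.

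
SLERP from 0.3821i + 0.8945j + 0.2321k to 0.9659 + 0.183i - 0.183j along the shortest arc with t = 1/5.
-0.2824 + 0.3016i + 0.8847j + 0.2157k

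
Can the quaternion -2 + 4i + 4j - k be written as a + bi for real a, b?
No. The quaternion -2 + 4i + 4j - k has j-coefficient y = 4 and k-coefficient z = -1, not both zero, so it does not lie in the complex subalgebra spanned by 1 and i.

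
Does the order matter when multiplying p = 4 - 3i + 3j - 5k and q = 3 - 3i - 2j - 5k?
Yes: pq = -16 - 46i + j - 20k ≠ -16 + 4i + j - 50k = qp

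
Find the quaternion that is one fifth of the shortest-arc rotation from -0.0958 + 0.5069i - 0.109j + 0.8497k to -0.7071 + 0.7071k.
-0.2388 + 0.4237i - 0.0911j + 0.869k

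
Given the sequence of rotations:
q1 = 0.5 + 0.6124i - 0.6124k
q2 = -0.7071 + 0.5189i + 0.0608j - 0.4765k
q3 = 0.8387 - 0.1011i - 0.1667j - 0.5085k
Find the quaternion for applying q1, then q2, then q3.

q2 · q1 = -0.9631 - 0.2108i + 0.0564j + 0.1575k
q3 · q2 · q1 = -0.7396 - 0.077i + 0.331j + 0.581k
-0.7396 - 0.077i + 0.331j + 0.581k


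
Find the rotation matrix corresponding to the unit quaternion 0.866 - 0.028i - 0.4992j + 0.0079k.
[[0.5015, 0.0143, -0.8651], [0.0416, 0.9983, 0.0406], [0.8642, -0.0564, 0.5]]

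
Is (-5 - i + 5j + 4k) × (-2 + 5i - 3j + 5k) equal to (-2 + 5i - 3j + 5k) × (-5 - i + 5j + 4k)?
No: pq = 10 + 14i + 30j - 55k ≠ 10 - 60i - 20j - 11k = qp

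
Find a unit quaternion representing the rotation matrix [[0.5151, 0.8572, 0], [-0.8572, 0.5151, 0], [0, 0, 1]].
0.8704 - 0.4924k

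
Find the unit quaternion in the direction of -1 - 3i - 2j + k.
-0.2582 - 0.7746i - 0.5164j + 0.2582k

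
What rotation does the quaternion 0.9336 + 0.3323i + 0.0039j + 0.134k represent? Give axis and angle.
axis = (0.9274, 0.0109, 0.374), θ = 42°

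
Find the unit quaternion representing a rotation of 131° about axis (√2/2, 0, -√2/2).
0.4147 + 0.6434i - 0.6434k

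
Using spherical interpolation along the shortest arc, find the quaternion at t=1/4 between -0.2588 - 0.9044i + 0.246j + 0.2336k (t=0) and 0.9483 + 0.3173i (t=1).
-0.4897 - 0.8273i + 0.1996j + 0.1895k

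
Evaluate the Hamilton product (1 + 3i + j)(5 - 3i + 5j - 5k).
9 + 7i + 25j + 13k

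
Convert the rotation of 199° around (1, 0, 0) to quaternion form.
-0.165 + 0.9863i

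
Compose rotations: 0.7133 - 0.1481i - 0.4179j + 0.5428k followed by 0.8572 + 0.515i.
0.6877 + 0.2404i - 0.6378j + 0.2501k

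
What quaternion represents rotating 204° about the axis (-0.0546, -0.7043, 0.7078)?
-0.2079 - 0.0534i - 0.6889j + 0.6923k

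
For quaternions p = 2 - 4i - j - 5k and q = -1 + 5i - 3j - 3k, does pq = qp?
No: pq = 2i - 42j + 16k ≠ 26i + 32j - 18k = qp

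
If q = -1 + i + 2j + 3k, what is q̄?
-1 - i - 2j - 3k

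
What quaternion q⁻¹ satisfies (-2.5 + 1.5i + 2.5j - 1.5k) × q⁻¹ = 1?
-0.1471 - 0.0882i - 0.1471j + 0.0882k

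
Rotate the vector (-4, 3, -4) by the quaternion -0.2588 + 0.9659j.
(5.464, 3, 1.464)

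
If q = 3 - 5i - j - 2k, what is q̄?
3 + 5i + j + 2k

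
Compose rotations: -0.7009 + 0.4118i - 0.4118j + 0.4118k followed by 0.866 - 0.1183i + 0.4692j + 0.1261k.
-0.417 + 0.6847i - 0.5848j + 0.1237k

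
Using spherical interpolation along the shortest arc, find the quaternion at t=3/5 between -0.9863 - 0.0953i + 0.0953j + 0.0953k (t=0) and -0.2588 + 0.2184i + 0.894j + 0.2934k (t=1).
-0.6756 + 0.1077i + 0.683j + 0.2561k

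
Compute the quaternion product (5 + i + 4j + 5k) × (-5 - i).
-24 - 10i - 25j - 21k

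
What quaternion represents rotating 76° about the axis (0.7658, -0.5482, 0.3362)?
0.788 + 0.4715i - 0.3375j + 0.207k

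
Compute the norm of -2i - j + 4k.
√21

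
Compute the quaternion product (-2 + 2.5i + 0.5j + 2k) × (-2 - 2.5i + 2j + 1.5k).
6.25 - 3.25i - 13.75j - 0.75k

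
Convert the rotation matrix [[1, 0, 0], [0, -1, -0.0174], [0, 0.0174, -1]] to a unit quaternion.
0.0087 + i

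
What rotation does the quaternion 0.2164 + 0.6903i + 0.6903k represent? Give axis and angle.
axis = (√2/2, 0, √2/2), θ = 155°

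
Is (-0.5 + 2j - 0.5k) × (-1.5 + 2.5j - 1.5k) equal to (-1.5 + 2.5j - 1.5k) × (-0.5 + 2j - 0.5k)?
No: pq = -5 - 1.75i - 4.25j + 1.5k ≠ -5 + 1.75i - 4.25j + 1.5k = qp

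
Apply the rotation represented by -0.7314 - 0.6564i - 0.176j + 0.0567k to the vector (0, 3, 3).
(1.491, -2.545, 3.05)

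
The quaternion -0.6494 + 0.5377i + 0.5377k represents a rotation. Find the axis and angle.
axis = (√2/2, 0, √2/2), θ = 261°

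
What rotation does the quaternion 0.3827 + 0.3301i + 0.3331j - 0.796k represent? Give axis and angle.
axis = (0.3573, 0.3605, -0.8616), θ = 3π/4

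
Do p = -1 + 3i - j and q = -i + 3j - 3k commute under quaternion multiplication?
No: pq = 6 + 4i + 6j + 11k ≠ 6 - 2i - 12j - 5k = qp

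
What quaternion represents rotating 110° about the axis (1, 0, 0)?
0.5736 + 0.8192i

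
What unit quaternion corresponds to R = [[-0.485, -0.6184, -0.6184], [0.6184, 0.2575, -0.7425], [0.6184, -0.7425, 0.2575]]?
0.5074 - 0.6093j + 0.6093k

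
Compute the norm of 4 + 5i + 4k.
√57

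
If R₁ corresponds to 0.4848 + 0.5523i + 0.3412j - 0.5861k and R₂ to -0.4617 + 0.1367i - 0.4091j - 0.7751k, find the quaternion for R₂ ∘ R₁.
-0.614 + 0.3155i - 0.7038j + 0.1674k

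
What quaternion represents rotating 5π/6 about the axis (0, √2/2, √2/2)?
0.2588 + 0.683j + 0.683k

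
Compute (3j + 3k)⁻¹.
-0.1667j - 0.1667k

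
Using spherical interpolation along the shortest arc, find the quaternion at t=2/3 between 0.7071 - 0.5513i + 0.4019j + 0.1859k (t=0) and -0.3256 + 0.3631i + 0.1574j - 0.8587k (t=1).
0.5164 - 0.4832i + 0.041j + 0.7058k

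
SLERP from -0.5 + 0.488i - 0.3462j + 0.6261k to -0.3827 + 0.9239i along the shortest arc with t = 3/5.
-0.4731 + 0.821i - 0.1546j + 0.2796k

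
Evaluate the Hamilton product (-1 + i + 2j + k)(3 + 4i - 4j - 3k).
4 - 3i + 17j - 6k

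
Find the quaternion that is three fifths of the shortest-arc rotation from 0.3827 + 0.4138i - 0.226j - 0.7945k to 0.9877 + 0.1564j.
0.8943 + 0.2067i - 0.0015j - 0.3968k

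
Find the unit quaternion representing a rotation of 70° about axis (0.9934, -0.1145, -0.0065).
0.8192 + 0.5698i - 0.0657j - 0.0037k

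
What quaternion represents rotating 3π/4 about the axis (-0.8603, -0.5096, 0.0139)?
0.3827 - 0.7948i - 0.4708j + 0.0128k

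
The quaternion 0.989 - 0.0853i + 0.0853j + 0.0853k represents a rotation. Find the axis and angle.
axis = (-√3/3, √3/3, √3/3), θ = 17°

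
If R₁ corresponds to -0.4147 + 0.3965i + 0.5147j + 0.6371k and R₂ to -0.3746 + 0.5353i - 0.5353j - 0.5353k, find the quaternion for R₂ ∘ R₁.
0.5597 - 0.436i - 0.5241j + 0.4711k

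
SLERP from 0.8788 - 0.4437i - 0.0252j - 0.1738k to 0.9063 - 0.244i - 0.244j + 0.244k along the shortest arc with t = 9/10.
0.9147 - 0.2679i - 0.2241j + 0.2033k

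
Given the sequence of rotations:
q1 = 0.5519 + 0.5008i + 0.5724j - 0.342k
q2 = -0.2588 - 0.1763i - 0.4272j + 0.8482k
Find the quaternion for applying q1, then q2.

q2 · q1 = 0.4801 - 0.5663i - 0.0194j + 0.6697k
0.4801 - 0.5663i - 0.0194j + 0.6697k


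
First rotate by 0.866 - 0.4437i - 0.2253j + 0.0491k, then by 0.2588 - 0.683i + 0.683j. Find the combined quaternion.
0.075 - 0.6728i + 0.5667j + 0.4696k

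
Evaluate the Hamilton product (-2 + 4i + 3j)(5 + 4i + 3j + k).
-35 + 15i + 5j - 2k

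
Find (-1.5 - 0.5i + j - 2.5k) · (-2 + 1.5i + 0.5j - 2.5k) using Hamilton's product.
-3 - 2.5i - 7.75j + 7k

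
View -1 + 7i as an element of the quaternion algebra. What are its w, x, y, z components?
-1 + 7i + 0j + 0k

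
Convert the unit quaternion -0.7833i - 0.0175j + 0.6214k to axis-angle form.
axis = (-0.7833, -0.0175, 0.6214), θ = π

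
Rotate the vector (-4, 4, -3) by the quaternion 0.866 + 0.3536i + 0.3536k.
(-6.2, 1.387, -0.8)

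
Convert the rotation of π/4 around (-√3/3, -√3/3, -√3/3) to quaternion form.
0.9239 - 0.2209i - 0.2209j - 0.2209k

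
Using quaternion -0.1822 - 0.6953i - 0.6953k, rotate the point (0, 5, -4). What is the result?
(-5.134, -3.655, 1.134)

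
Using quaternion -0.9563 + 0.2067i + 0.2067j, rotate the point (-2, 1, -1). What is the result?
(-1.348, 0.348, -2.015)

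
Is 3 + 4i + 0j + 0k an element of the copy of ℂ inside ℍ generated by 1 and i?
Yes. The quaternion 3 + 4i has j- and k-coefficients y = z = 0, so it lies in the complex subalgebra spanned by 1 and i.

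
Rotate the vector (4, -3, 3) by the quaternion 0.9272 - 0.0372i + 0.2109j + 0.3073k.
(5.75, 0.387, 0.887)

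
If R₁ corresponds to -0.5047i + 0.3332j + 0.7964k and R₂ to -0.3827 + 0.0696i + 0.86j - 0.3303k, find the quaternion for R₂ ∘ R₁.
0.0116 + 0.9881i - 0.0162j + 0.1525k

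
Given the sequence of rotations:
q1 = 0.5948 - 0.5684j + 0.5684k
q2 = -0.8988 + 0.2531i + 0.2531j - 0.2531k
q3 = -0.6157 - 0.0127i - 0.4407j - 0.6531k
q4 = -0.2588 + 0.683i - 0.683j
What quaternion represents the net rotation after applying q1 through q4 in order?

q2 · q1 = -0.2469 + 0.1505i + 0.5176j - 0.8053k
q3 · q2 · q1 = -0.1439 + 0.6034i - 0.3184j + 0.7168k
q4 · q3 · q2 · q1 = -0.5923 - 0.744i - 0.3089j + 0.0091k
-0.5923 - 0.744i - 0.3089j + 0.0091k


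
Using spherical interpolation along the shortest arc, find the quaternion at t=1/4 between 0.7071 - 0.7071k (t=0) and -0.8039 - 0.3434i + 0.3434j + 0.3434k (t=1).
0.7597 + 0.0913i - 0.0913j - 0.6373k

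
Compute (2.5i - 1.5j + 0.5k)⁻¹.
-0.2857i + 0.1714j - 0.0571k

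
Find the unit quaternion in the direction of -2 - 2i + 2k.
-0.5774 - 0.5774i + 0.5774k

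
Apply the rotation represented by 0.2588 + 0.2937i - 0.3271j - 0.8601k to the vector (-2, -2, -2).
(2.23, 1.757, -1.985)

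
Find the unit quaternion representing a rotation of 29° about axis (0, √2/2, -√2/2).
0.9681 + 0.177j - 0.177k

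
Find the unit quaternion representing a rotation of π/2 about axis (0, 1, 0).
0.7071 + 0.7071j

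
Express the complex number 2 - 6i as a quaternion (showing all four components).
2 - 6i + 0j + 0k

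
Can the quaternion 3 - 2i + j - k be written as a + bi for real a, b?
No. The quaternion 3 - 2i + j - k has j-coefficient y = 1 and k-coefficient z = -1, not both zero, so it does not lie in the complex subalgebra spanned by 1 and i.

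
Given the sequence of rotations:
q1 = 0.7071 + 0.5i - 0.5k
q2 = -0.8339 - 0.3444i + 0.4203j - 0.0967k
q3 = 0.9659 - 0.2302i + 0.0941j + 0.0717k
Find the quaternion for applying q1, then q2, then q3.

q2 · q1 = -0.4658 - 0.8706i + 0.0766j + 0.1384k
q3 · q2 · q1 = -0.6675 - 0.7262i - 0.0004j + 0.1646k
-0.6675 - 0.7262i - 0.0004j + 0.1646k


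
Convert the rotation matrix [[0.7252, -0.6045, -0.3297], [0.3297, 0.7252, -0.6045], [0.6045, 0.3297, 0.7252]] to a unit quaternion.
0.891 + 0.2621i - 0.2621j + 0.2621k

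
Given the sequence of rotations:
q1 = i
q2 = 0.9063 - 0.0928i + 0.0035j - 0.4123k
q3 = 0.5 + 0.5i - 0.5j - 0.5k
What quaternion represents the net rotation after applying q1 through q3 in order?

q2 · q1 = 0.0928 + 0.9063i - 0.4123j - 0.0035k
q3 · q2 · q1 = -0.6147 + 0.2952i - 0.7039j + 0.1988k
-0.6147 + 0.2952i - 0.7039j + 0.1988k


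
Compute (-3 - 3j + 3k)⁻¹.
-0.1111 + 0.1111j - 0.1111k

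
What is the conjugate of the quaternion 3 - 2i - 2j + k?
3 + 2i + 2j - k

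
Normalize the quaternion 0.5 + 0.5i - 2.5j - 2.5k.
0.1387 + 0.1387i - 0.6934j - 0.6934k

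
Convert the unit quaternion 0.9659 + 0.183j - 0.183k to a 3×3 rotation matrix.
[[0.866, 0.3535, 0.3535], [-0.3535, 0.933, -0.067], [-0.3535, -0.067, 0.933]]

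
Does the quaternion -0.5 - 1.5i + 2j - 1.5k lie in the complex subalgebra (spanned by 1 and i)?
No. The quaternion -0.5 - 1.5i + 2j - 1.5k has j-coefficient y = 2 and k-coefficient z = -1.5, not both zero, so it does not lie in the complex subalgebra spanned by 1 and i.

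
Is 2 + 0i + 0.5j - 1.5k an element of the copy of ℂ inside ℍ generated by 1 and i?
No. The quaternion 2 + 0.5j - 1.5k has j-coefficient y = 0.5 and k-coefficient z = -1.5, not both zero, so it does not lie in the complex subalgebra spanned by 1 and i.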